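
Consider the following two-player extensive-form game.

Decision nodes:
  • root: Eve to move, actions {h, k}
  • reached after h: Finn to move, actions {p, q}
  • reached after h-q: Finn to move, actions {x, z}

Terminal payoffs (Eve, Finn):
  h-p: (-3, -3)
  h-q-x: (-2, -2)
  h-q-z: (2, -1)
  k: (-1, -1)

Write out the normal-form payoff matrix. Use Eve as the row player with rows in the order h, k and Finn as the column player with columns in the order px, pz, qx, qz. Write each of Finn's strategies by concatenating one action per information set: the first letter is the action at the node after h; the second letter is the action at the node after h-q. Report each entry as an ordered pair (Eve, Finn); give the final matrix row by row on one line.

           px       pz       qx       qz
   h  (-3,-3)  (-3,-3)  (-2,-2)   (2,-1)
   k  (-1,-1)  (-1,-1)  (-1,-1)  (-1,-1)

h: (-3,-3) (-3,-3) (-2,-2) (2,-1) | k: (-1,-1) (-1,-1) (-1,-1) (-1,-1)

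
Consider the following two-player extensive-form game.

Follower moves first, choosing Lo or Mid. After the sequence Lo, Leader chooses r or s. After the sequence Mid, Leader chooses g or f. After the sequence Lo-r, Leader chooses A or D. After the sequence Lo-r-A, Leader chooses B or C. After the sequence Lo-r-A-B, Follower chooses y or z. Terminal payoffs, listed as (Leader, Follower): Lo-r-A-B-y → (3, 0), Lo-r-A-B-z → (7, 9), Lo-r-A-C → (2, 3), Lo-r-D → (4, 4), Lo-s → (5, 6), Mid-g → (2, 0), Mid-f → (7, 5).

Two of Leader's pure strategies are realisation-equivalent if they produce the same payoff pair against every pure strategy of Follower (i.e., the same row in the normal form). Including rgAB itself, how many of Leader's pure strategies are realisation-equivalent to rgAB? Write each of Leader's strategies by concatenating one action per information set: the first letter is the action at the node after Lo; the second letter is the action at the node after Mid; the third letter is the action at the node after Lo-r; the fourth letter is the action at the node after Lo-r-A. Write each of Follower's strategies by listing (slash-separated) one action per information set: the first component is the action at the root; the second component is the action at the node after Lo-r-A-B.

Row for rgAB (columns Lo/y, Lo/z, Mid/y, Mid/z): (3,0) (7,9) (2,0) (2,0).
Every one of Leader's information sets is on the play path for some reply by Follower when Leader follows rgAB.
Changing the action at any of them therefore changes at least one column, so only rgAB itself gives this row.

1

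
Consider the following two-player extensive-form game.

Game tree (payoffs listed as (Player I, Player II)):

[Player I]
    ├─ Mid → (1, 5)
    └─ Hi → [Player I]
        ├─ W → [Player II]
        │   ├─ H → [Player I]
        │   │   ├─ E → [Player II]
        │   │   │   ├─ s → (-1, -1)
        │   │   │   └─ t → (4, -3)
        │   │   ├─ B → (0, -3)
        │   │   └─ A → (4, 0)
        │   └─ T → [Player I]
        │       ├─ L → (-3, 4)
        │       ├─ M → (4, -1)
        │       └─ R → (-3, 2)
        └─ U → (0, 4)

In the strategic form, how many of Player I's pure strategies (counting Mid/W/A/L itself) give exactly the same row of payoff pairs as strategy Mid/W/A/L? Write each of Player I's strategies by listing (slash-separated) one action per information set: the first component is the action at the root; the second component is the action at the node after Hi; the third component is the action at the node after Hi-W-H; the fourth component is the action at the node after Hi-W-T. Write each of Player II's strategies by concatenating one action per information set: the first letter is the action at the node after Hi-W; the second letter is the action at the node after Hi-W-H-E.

18

Row for Mid/W/A/L (columns Hs, Ht, Ts, Tt): (1,5) (1,5) (1,5) (1,5).
Under Mid/W/A/L, Player I's choice at the node after Hi and at the node after Hi-W-H and at the node after Hi-W-T can never be reached regardless of what Player II does, so varying those choices leaves every outcome unchanged.
Holding the reachable choices fixed and varying the unreachable ones freely already gives 2 × 3 × 3 = 18 equivalent strategies.
No other strategy reproduces this row, so those 18 are the full class: Mid/W/E/L, Mid/W/E/M, Mid/W/E/R, Mid/W/B/L, Mid/W/B/M, Mid/W/B/R, Mid/W/A/L, Mid/W/A/M, Mid/W/A/R, Mid/U/E/L, Mid/U/E/M, Mid/U/E/R, Mid/U/B/L, Mid/U/B/M, Mid/U/B/R, Mid/U/A/L, Mid/U/A/M, Mid/U/A/R.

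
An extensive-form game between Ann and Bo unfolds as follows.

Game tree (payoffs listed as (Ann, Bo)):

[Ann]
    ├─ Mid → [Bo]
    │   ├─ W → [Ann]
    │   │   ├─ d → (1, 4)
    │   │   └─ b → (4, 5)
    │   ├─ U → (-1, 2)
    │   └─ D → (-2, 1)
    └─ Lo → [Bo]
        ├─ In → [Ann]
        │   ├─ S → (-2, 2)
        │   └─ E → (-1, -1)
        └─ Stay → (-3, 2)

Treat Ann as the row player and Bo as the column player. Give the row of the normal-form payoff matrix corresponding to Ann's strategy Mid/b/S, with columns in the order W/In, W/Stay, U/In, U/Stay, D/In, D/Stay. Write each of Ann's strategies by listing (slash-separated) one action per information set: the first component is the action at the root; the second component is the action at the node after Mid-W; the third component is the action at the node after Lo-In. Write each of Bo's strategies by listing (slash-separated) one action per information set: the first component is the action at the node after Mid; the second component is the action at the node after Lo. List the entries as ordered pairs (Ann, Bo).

vs W/In: Ann plays Mid → Bo plays W at [Mid] → Ann plays b at [Mid-W] → (4, 5)
vs W/Stay: Ann plays Mid → Bo plays W at [Mid] → Ann plays b at [Mid-W] → (4, 5)
vs U/In: Ann plays Mid → Bo plays U at [Mid] → (-1, 2)
vs U/Stay: Ann plays Mid → Bo plays U at [Mid] → (-1, 2)
vs D/In: Ann plays Mid → Bo plays D at [Mid] → (-2, 1)
vs D/Stay: Ann plays Mid → Bo plays D at [Mid] → (-2, 1)

(4,5) (4,5) (-1,2) (-1,2) (-2,1) (-2,1)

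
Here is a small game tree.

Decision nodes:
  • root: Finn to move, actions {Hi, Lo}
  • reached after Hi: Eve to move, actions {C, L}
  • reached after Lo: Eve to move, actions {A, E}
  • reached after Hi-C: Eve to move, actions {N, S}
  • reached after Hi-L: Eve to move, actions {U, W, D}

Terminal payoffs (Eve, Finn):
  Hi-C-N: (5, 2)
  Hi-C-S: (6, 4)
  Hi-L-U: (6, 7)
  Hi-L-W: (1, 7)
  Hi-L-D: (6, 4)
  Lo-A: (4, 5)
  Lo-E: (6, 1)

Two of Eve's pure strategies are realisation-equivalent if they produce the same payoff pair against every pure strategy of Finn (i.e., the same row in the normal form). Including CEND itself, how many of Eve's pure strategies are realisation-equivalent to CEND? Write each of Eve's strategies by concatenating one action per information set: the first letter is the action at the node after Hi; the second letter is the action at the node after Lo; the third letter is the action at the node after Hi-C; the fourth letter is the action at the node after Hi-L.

3

Row for CEND (columns Hi, Lo): (5,2) (6,1).
Under CEND, Eve's choice at the node after Hi-L can never be reached regardless of what Finn does, so varying those choices leaves every outcome unchanged.
Holding the reachable choices fixed and varying the unreachable one freely already gives 3 equivalent strategies.
No other strategy reproduces this row, so those 3 are the full class: CENU, CENW, CEND.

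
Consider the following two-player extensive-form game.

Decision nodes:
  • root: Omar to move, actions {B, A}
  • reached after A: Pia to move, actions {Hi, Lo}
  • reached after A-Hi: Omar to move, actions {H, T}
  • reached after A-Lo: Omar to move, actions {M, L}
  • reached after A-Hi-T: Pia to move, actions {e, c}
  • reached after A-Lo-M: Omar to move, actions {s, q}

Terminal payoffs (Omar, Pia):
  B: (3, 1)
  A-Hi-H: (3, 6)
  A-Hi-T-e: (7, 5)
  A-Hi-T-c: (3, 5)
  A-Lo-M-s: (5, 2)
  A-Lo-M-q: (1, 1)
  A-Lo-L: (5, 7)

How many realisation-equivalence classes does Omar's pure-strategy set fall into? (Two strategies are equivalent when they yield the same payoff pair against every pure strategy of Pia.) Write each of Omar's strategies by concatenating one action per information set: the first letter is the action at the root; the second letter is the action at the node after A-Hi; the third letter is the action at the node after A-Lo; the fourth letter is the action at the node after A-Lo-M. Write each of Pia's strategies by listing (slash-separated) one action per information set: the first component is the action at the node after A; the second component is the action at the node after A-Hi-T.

7

Omar has 16 pure strategies: BHMs, BHMq, BHLs, BHLq, BTMs, BTMq, BTLs, BTLq, AHMs, AHMq, AHLs, AHLq, ATMs, ATMq, ATLs, ATLq. Columns: Hi/e, Hi/c, Lo/e, Lo/c.
{BHMs, BHMq, BHLs, BHLq, BTMs, BTMq, BTLs, BTLq} → row (3,1) (3,1) (3,1) (3,1)
{AHMs} → row (3,6) (3,6) (5,2) (5,2)
{AHMq} → row (3,6) (3,6) (1,1) (1,1)
{AHLs, AHLq} → row (3,6) (3,6) (5,7) (5,7)
{ATMs} → row (7,5) (3,5) (5,2) (5,2)
{ATMq} → row (7,5) (3,5) (1,1) (1,1)
{ATLs, ATLq} → row (7,5) (3,5) (5,7) (5,7)
That's 7 distinct rows out of 16 strategies.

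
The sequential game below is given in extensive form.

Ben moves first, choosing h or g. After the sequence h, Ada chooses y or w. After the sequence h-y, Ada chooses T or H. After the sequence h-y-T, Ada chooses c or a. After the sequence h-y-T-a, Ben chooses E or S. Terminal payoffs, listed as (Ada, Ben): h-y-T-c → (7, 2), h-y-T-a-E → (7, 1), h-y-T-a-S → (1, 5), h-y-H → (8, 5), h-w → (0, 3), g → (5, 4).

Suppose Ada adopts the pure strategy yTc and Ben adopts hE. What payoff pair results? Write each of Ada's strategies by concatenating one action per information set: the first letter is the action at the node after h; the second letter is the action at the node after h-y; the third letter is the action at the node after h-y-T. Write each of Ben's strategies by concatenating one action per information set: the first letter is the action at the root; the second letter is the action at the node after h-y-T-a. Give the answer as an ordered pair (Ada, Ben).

Trace the play path from the root:
  Ben plays h
  Ada plays y at [h]
  Ada plays T at [h-y]
  Ada plays c at [h-y-T]
→ terminal payoff (7, 2).
(Ben's choice at the node after h-y-T-a is never reached on this path, so it doesn't affect the outcome.)

(7, 2)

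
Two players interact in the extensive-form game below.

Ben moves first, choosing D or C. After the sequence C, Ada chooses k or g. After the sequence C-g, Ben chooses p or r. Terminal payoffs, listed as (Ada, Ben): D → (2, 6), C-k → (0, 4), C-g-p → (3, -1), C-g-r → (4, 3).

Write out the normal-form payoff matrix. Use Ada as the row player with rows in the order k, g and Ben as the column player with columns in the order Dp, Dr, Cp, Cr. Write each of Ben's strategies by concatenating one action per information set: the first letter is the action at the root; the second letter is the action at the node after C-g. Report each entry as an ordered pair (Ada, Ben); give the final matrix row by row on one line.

Row k: Dp→(2,6), Dr→(2,6), Cp→(0,4), Cr→(0,4)
Row g: Dp→(2,6), Dr→(2,6), Cp→(3,-1), Cr→(4,3)

k: (2,6) (2,6) (0,4) (0,4) | g: (2,6) (2,6) (3,-1) (4,3)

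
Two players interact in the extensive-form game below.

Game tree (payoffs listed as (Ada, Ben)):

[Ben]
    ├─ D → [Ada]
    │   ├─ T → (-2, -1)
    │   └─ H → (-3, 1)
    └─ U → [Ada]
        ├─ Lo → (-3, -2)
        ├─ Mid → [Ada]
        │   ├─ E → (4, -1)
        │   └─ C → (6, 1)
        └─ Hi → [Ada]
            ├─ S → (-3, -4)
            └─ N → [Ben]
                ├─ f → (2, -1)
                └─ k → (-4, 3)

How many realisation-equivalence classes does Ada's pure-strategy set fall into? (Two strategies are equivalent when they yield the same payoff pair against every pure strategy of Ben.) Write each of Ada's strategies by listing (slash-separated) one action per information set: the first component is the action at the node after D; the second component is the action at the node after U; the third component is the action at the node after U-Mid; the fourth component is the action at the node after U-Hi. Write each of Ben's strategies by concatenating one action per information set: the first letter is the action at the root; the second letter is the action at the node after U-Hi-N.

Ada has 24 pure strategies: T/Lo/E/S, T/Lo/E/N, T/Lo/C/S, T/Lo/C/N, T/Mid/E/S, T/Mid/E/N, T/Mid/C/S, T/Mid/C/N, T/Hi/E/S, T/Hi/E/N, T/Hi/C/S, T/Hi/C/N, H/Lo/E/S, H/Lo/E/N, H/Lo/C/S, H/Lo/C/N, H/Mid/E/S, H/Mid/E/N, H/Mid/C/S, H/Mid/C/N, H/Hi/E/S, H/Hi/E/N, H/Hi/C/S, H/Hi/C/N. Columns: Df, Dk, Uf, Uk.
{T/Lo/E/S, T/Lo/E/N, T/Lo/C/S, T/Lo/C/N} → row (-2,-1) (-2,-1) (-3,-2) (-3,-2)
{T/Mid/E/S, T/Mid/E/N} → row (-2,-1) (-2,-1) (4,-1) (4,-1)
{T/Mid/C/S, T/Mid/C/N} → row (-2,-1) (-2,-1) (6,1) (6,1)
{T/Hi/E/S, T/Hi/C/S} → row (-2,-1) (-2,-1) (-3,-4) (-3,-4)
{T/Hi/E/N, T/Hi/C/N} → row (-2,-1) (-2,-1) (2,-1) (-4,3)
{H/Lo/E/S, H/Lo/E/N, H/Lo/C/S, H/Lo/C/N} → row (-3,1) (-3,1) (-3,-2) (-3,-2)
{H/Mid/E/S, H/Mid/E/N} → row (-3,1) (-3,1) (4,-1) (4,-1)
{H/Mid/C/S, H/Mid/C/N} → row (-3,1) (-3,1) (6,1) (6,1)
{H/Hi/E/S, H/Hi/C/S} → row (-3,1) (-3,1) (-3,-4) (-3,-4)
{H/Hi/E/N, H/Hi/C/N} → row (-3,1) (-3,1) (2,-1) (-4,3)
That's 10 distinct rows out of 24 strategies.

10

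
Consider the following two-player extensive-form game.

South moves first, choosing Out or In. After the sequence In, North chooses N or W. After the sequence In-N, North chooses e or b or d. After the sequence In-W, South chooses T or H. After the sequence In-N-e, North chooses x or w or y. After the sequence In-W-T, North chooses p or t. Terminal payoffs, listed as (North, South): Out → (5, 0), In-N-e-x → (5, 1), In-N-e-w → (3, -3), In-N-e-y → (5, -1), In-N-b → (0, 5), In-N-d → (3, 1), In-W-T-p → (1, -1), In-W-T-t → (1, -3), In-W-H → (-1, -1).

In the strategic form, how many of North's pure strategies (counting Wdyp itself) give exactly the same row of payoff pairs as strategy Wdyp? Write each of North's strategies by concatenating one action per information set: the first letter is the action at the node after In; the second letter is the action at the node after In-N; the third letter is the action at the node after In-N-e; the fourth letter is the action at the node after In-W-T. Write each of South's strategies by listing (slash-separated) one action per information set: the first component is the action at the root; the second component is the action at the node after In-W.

9

Row for Wdyp (columns Out/T, Out/H, In/T, In/H): (5,0) (5,0) (1,-1) (-1,-1).
Under Wdyp, North's choice at the node after In-N and at the node after In-N-e can never be reached regardless of what South does, so varying those choices leaves every outcome unchanged.
Holding the reachable choices fixed and varying the unreachable ones freely already gives 3 × 3 = 9 equivalent strategies.
No other strategy reproduces this row, so those 9 are the full class: Wexp, Wewp, Weyp, Wbxp, Wbwp, Wbyp, Wdxp, Wdwp, Wdyp.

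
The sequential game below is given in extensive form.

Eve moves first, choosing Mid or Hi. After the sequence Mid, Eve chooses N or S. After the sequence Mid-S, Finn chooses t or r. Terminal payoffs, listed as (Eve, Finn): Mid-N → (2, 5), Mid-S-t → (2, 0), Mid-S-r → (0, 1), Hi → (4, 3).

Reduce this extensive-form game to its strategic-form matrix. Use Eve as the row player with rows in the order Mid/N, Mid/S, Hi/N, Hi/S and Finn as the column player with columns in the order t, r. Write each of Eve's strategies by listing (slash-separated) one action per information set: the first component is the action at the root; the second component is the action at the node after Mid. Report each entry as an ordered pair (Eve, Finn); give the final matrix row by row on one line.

Mid/N: (2,5) (2,5) | Mid/S: (2,0) (0,1) | Hi/N: (4,3) (4,3) | Hi/S: (4,3) (4,3)

             t        r
Mid/N    (2,5)    (2,5)
Mid/S    (2,0)    (0,1)
 Hi/N    (4,3)    (4,3)
 Hi/S    (4,3)    (4,3)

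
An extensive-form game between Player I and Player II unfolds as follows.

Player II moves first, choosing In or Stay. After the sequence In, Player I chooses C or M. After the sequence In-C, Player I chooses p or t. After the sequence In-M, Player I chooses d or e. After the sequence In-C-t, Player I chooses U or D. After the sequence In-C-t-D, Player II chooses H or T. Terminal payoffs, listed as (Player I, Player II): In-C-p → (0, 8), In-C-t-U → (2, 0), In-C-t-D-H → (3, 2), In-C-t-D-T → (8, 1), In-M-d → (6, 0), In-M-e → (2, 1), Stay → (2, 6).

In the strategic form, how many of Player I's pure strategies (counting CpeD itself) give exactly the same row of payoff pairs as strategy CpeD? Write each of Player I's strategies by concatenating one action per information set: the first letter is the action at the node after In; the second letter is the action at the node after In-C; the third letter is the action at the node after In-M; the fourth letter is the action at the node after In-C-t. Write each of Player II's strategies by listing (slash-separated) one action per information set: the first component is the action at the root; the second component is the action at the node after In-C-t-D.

4

Row for CpeD (columns In/H, In/T, Stay/H, Stay/T): (0,8) (0,8) (2,6) (2,6).
Under CpeD, Player I's choice at the node after In-M and at the node after In-C-t can never be reached regardless of what Player II does, so varying those choices leaves every outcome unchanged.
Holding the reachable choices fixed and varying the unreachable ones freely already gives 2 × 2 = 4 equivalent strategies.
No other strategy reproduces this row, so those 4 are the full class: CpdU, CpdD, CpeU, CpeD.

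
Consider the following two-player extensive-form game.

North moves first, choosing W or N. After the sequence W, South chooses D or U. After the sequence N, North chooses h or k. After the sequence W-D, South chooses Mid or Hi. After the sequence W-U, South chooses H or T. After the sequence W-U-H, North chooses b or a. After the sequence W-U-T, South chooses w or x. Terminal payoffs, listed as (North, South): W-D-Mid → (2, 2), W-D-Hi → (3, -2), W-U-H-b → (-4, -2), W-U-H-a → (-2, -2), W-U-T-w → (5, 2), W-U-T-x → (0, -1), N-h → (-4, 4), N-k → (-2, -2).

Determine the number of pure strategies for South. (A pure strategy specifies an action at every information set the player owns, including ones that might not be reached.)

16

South owns the node after W with actions {D, U} — two choices.
South owns the node after W-D with actions {Mid, Hi} — two choices.
South owns the node after W-U with actions {H, T} — two choices.
South owns the node after W-U-T with actions {w, x} — two choices.
A pure strategy fixes one action at each information set independently, so the count is the product 2 × 2 × 2 × 2 = 16.
(For reference, North has 8 pure strategies, giving a 16×8 normal-form matrix.)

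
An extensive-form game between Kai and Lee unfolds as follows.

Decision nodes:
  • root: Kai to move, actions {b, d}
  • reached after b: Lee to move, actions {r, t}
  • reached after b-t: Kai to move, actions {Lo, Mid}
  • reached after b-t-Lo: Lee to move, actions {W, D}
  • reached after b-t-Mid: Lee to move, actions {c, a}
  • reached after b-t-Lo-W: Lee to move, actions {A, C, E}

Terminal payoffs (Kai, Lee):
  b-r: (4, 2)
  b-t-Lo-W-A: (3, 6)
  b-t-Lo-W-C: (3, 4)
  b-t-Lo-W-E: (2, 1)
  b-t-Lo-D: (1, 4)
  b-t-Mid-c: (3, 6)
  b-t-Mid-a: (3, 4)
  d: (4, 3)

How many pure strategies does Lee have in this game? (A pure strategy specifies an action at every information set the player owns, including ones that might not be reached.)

24

Lee owns the node after b with actions {r, t} — two choices.
Lee owns the node after b-t-Lo with actions {W, D} — two choices.
Lee owns the node after b-t-Mid with actions {c, a} — two choices.
Lee owns the node after b-t-Lo-W with actions {A, C, E} — three choices.
A pure strategy fixes one action at each information set independently, so the count is the product 2 × 2 × 2 × 3 = 24.
(For reference, Kai has 4 pure strategies, giving a 24×4 normal-form matrix.)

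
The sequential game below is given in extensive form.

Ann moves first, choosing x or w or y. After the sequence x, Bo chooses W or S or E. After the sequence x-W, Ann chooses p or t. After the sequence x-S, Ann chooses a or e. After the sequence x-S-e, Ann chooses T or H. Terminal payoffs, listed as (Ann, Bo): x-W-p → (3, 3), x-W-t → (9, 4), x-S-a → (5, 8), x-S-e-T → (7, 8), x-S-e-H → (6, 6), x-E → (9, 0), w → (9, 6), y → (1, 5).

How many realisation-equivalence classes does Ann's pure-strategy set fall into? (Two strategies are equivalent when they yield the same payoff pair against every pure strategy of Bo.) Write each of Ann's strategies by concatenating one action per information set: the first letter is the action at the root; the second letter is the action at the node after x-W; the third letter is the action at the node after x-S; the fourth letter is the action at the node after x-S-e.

Ann has 24 pure strategies: xpaT, xpaH, xpeT, xpeH, xtaT, xtaH, xteT, xteH, wpaT, wpaH, wpeT, wpeH, wtaT, wtaH, wteT, wteH, ypaT, ypaH, ypeT, ypeH, ytaT, ytaH, yteT, yteH. Columns: W, S, E.
{xpaT, xpaH} → row (3,3) (5,8) (9,0)
{xpeT} → row (3,3) (7,8) (9,0)
{xpeH} → row (3,3) (6,6) (9,0)
{xtaT, xtaH} → row (9,4) (5,8) (9,0)
{xteT} → row (9,4) (7,8) (9,0)
{xteH} → row (9,4) (6,6) (9,0)
{wpaT, wpaH, wpeT, wpeH, wtaT, wtaH, wteT, wteH} → row (9,6) (9,6) (9,6)
{ypaT, ypaH, ypeT, ypeH, ytaT, ytaH, yteT, yteH} → row (1,5) (1,5) (1,5)
That's 8 distinct rows out of 24 strategies.

8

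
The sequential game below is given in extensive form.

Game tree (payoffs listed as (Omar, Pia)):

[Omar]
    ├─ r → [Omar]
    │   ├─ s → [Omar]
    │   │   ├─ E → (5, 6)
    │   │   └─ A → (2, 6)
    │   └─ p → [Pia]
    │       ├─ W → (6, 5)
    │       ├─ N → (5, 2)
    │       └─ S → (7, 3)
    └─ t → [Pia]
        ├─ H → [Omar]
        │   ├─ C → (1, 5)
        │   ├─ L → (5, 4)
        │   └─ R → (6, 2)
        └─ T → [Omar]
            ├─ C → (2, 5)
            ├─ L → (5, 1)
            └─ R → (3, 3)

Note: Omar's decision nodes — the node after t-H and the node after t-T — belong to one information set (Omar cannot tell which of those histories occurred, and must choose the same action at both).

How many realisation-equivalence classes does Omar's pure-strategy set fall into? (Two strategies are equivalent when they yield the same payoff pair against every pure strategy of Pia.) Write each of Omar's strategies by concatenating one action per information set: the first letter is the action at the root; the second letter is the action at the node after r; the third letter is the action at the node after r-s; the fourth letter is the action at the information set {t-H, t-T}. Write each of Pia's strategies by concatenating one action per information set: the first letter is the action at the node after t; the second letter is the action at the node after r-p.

6

Omar has 24 pure strategies: rsEC, rsEL, rsER, rsAC, rsAL, rsAR, rpEC, rpEL, rpER, rpAC, rpAL, rpAR, tsEC, tsEL, tsER, tsAC, tsAL, tsAR, tpEC, tpEL, tpER, tpAC, tpAL, tpAR. Columns: HW, HN, HS, TW, TN, TS.
{rsEC, rsEL, rsER} → row (5,6) (5,6) (5,6) (5,6) (5,6) (5,6)
{rsAC, rsAL, rsAR} → row (2,6) (2,6) (2,6) (2,6) (2,6) (2,6)
{rpEC, rpEL, rpER, rpAC, rpAL, rpAR} → row (6,5) (5,2) (7,3) (6,5) (5,2) (7,3)
{tsEC, tsAC, tpEC, tpAC} → row (1,5) (1,5) (1,5) (2,5) (2,5) (2,5)
{tsEL, tsAL, tpEL, tpAL} → row (5,4) (5,4) (5,4) (5,1) (5,1) (5,1)
{tsER, tsAR, tpER, tpAR} → row (6,2) (6,2) (6,2) (3,3) (3,3) (3,3)
That's 6 distinct rows out of 24 strategies.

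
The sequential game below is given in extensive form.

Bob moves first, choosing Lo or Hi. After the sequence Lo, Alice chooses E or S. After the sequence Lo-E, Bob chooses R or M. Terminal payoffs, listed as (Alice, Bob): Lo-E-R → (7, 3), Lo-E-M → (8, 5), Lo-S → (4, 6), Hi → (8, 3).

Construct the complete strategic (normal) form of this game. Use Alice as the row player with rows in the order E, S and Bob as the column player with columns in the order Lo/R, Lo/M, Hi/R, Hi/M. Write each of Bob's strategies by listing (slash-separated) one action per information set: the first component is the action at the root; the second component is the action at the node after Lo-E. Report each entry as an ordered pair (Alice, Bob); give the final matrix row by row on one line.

Row E: Lo/R→(7,3), Lo/M→(8,5), Hi/R→(8,3), Hi/M→(8,3)
Row S: Lo/R→(4,6), Lo/M→(4,6), Hi/R→(8,3), Hi/M→(8,3)

E: (7,3) (8,5) (8,3) (8,3) | S: (4,6) (4,6) (8,3) (8,3)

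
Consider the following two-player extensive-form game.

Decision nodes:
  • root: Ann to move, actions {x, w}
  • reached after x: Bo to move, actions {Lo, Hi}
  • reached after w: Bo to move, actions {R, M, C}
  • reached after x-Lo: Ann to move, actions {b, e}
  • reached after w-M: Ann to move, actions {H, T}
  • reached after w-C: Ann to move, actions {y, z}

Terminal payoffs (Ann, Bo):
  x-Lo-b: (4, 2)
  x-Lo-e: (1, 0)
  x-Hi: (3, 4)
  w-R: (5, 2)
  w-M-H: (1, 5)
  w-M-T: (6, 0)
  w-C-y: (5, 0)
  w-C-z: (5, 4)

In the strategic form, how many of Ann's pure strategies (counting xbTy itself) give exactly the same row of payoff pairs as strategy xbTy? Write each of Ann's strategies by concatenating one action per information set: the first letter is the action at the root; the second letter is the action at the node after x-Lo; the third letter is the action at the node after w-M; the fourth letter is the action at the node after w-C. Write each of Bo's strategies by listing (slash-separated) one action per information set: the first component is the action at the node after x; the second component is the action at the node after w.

4

Row for xbTy (columns Lo/R, Lo/M, Lo/C, Hi/R, Hi/M, Hi/C): (4,2) (4,2) (4,2) (3,4) (3,4) (3,4).
Under xbTy, Ann's choice at the node after w-M and at the node after w-C can never be reached regardless of what Bo does, so varying those choices leaves every outcome unchanged.
Holding the reachable choices fixed and varying the unreachable ones freely already gives 2 × 2 = 4 equivalent strategies.
No other strategy reproduces this row, so those 4 are the full class: xbHy, xbHz, xbTy, xbTz.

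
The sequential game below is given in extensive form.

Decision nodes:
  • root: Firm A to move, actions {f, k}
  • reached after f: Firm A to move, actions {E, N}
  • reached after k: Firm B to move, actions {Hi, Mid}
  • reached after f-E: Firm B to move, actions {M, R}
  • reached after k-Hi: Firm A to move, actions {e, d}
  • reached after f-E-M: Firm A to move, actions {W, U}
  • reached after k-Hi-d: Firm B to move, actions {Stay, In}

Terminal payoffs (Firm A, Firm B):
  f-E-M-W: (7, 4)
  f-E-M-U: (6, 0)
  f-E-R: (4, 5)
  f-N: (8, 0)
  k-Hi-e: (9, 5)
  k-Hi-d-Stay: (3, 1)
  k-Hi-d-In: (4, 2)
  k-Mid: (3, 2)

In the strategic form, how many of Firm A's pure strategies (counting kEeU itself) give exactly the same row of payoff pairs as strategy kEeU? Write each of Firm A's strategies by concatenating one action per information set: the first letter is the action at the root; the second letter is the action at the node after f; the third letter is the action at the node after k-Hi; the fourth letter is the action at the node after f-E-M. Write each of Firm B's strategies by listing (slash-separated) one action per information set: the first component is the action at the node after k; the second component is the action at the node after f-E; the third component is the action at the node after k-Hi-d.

Row for kEeU (columns Hi/M/Stay, Hi/M/In, Hi/R/Stay, Hi/R/In, Mid/M/Stay, Mid/M/In, Mid/R/Stay, Mid/R/In): (9,5) (9,5) (9,5) (9,5) (3,2) (3,2) (3,2) (3,2).
Under kEeU, Firm A's choice at the node after f and at the node after f-E-M can never be reached regardless of what Firm B does, so varying those choices leaves every outcome unchanged.
Holding the reachable choices fixed and varying the unreachable ones freely already gives 2 × 2 = 4 equivalent strategies.
No other strategy reproduces this row, so those 4 are the full class: kEeW, kEeU, kNeW, kNeU.

4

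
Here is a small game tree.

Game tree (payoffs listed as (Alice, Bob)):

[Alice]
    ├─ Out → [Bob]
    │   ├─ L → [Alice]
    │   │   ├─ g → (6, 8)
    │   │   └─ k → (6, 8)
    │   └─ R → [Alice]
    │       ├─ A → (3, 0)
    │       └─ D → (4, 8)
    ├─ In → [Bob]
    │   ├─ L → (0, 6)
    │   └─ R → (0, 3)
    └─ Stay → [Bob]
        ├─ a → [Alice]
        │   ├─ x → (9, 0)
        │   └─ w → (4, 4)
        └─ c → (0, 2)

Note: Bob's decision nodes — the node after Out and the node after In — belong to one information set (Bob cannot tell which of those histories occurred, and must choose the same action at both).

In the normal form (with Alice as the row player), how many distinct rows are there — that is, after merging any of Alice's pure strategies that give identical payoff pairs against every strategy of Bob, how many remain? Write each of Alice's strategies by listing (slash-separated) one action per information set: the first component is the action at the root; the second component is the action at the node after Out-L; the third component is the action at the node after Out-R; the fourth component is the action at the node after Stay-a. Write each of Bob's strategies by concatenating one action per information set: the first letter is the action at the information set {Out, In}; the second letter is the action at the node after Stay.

Alice has 24 pure strategies: Out/g/A/x, Out/g/A/w, Out/g/D/x, Out/g/D/w, Out/k/A/x, Out/k/A/w, Out/k/D/x, Out/k/D/w, In/g/A/x, In/g/A/w, In/g/D/x, In/g/D/w, In/k/A/x, In/k/A/w, In/k/D/x, In/k/D/w, Stay/g/A/x, Stay/g/A/w, Stay/g/D/x, Stay/g/D/w, Stay/k/A/x, Stay/k/A/w, Stay/k/D/x, Stay/k/D/w. Columns: La, Lc, Ra, Rc.
{Out/g/A/x, Out/g/A/w, Out/k/A/x, Out/k/A/w} → row (6,8) (6,8) (3,0) (3,0)
{Out/g/D/x, Out/g/D/w, Out/k/D/x, Out/k/D/w} → row (6,8) (6,8) (4,8) (4,8)
{In/g/A/x, In/g/A/w, In/g/D/x, In/g/D/w, In/k/A/x, In/k/A/w, In/k/D/x, In/k/D/w} → row (0,6) (0,6) (0,3) (0,3)
{Stay/g/A/x, Stay/g/D/x, Stay/k/A/x, Stay/k/D/x} → row (9,0) (0,2) (9,0) (0,2)
{Stay/g/A/w, Stay/g/D/w, Stay/k/A/w, Stay/k/D/w} → row (4,4) (0,2) (4,4) (0,2)
That's 5 distinct rows out of 24 strategies.

5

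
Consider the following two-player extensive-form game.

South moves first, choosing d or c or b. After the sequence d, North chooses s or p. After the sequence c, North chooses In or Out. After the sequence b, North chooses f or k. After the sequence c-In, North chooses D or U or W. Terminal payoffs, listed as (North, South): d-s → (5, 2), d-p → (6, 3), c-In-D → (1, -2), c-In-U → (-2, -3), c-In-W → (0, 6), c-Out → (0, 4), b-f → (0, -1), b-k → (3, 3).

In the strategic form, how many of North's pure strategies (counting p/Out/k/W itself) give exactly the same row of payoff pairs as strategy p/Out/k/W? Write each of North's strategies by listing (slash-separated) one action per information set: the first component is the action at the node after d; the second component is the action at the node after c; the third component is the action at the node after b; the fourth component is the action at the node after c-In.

Row for p/Out/k/W (columns d, c, b): (6,3) (0,4) (3,3).
Under p/Out/k/W, North's choice at the node after c-In can never be reached regardless of what South does, so varying those choices leaves every outcome unchanged.
Holding the reachable choices fixed and varying the unreachable one freely already gives 3 equivalent strategies.
No other strategy reproduces this row, so those 3 are the full class: p/Out/k/D, p/Out/k/U, p/Out/k/W.

3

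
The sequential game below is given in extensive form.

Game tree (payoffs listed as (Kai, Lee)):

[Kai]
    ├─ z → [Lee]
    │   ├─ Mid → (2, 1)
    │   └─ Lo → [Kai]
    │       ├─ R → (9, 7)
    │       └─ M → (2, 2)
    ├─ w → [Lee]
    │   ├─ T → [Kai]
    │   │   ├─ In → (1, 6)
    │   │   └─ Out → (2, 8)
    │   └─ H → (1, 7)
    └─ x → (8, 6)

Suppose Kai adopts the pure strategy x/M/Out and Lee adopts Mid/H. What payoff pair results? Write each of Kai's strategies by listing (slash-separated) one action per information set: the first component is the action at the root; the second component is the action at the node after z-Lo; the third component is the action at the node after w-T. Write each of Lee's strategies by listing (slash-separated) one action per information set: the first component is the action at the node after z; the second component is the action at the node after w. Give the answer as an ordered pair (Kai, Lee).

(8, 6)

Trace the play path from the root:
  Kai plays x
→ terminal payoff (8, 6).
(Kai's choice at the node after z-Lo is never reached on this path, so it doesn't affect the outcome.)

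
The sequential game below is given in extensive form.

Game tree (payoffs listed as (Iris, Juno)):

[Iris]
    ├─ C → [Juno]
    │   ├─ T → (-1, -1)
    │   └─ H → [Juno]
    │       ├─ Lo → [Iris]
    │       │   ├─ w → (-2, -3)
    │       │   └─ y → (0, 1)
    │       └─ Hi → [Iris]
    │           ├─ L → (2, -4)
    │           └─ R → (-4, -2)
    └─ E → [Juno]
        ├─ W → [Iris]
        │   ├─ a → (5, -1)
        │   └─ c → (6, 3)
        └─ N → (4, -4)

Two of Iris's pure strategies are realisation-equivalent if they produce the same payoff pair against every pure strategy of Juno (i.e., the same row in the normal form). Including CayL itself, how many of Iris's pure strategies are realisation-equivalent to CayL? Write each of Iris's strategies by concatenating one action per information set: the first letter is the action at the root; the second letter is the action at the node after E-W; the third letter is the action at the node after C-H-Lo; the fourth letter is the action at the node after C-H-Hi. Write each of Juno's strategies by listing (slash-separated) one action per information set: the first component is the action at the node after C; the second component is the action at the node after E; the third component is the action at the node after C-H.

Row for CayL (columns T/W/Lo, T/W/Hi, T/N/Lo, T/N/Hi, H/W/Lo, H/W/Hi, H/N/Lo, H/N/Hi): (-1,-1) (-1,-1) (-1,-1) (-1,-1) (0,1) (2,-4) (0,1) (2,-4).
Under CayL, Iris's choice at the node after E-W can never be reached regardless of what Juno does, so varying those choices leaves every outcome unchanged.
Holding the reachable choices fixed and varying the unreachable one freely already gives 2 equivalent strategies.
No other strategy reproduces this row, so those 2 are the full class: CayL, CcyL.

2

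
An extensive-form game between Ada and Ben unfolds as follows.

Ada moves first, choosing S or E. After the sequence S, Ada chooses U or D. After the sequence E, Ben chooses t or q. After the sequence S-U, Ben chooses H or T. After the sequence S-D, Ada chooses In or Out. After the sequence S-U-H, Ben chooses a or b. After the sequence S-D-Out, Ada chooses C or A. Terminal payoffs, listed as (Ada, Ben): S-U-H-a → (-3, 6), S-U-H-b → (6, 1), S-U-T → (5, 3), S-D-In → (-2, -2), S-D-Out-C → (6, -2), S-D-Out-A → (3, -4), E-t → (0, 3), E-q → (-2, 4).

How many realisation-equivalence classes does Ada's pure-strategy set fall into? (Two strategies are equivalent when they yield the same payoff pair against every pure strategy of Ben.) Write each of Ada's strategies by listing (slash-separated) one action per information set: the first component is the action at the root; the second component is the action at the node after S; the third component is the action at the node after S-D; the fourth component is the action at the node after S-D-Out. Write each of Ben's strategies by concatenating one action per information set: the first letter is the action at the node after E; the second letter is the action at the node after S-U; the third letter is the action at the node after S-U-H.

Ada has 16 pure strategies: S/U/In/C, S/U/In/A, S/U/Out/C, S/U/Out/A, S/D/In/C, S/D/In/A, S/D/Out/C, S/D/Out/A, E/U/In/C, E/U/In/A, E/U/Out/C, E/U/Out/A, E/D/In/C, E/D/In/A, E/D/Out/C, E/D/Out/A. Columns: tHa, tHb, tTa, tTb, qHa, qHb, qTa, qTb.
{S/U/In/C, S/U/In/A, S/U/Out/C, S/U/Out/A} → row (-3,6) (6,1) (5,3) (5,3) (-3,6) (6,1) (5,3) (5,3)
{S/D/In/C, S/D/In/A} → row (-2,-2) (-2,-2) (-2,-2) (-2,-2) (-2,-2) (-2,-2) (-2,-2) (-2,-2)
{S/D/Out/C} → row (6,-2) (6,-2) (6,-2) (6,-2) (6,-2) (6,-2) (6,-2) (6,-2)
{S/D/Out/A} → row (3,-4) (3,-4) (3,-4) (3,-4) (3,-4) (3,-4) (3,-4) (3,-4)
{E/U/In/C, E/U/In/A, E/U/Out/C, E/U/Out/A, E/D/In/C, E/D/In/A, E/D/Out/C, E/D/Out/A} → row (0,3) (0,3) (0,3) (0,3) (-2,4) (-2,4) (-2,4) (-2,4)
That's 5 distinct rows out of 16 strategies.

5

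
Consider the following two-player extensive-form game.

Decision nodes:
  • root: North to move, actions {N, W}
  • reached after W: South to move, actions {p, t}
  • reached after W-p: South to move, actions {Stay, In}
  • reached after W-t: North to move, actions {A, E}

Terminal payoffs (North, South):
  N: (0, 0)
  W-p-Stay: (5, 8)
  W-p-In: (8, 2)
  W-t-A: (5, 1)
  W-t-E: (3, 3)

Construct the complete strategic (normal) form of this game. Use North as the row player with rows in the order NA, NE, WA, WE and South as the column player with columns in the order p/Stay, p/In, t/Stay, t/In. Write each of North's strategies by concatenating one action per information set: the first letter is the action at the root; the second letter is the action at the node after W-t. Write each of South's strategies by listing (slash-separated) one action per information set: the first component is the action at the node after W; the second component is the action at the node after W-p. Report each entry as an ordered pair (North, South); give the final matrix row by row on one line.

NA: (0,0) (0,0) (0,0) (0,0) | NE: (0,0) (0,0) (0,0) (0,0) | WA: (5,8) (8,2) (5,1) (5,1) | WE: (5,8) (8,2) (3,3) (3,3)

Row NA: p/Stay→(0,0), p/In→(0,0), t/Stay→(0,0), t/In→(0,0)
Row NE: p/Stay→(0,0), p/In→(0,0), t/Stay→(0,0), t/In→(0,0)
Row WA: p/Stay→(5,8), p/In→(8,2), t/Stay→(5,1), t/In→(5,1)
Row WE: p/Stay→(5,8), p/In→(8,2), t/Stay→(3,3), t/In→(3,3)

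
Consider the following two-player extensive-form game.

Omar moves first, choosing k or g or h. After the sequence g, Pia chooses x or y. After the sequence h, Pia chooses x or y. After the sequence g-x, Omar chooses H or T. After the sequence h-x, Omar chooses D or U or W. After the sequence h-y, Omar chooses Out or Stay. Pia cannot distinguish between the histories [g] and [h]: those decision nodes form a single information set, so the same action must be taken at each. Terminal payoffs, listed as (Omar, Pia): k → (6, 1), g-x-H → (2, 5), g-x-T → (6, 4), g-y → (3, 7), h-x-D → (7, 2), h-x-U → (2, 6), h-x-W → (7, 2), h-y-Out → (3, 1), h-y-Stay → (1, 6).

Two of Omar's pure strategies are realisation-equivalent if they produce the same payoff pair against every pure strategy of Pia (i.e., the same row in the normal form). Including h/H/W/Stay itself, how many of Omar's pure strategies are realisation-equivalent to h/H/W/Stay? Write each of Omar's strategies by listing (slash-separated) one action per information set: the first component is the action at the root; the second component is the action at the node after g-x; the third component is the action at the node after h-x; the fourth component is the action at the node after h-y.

Row for h/H/W/Stay (columns x, y): (7,2) (1,6).
Under h/H/W/Stay, Omar's choice at the node after g-x can never be reached regardless of what Pia does, so varying those choices leaves every outcome unchanged.
Holding the reachable choices fixed and varying the unreachable one freely already gives 2 equivalent strategies.
Checking the remaining rows, h/H/D/Stay, h/T/D/Stay also happen to give the same payoffs in every column, bringing the total to 4: h/H/D/Stay, h/H/W/Stay, h/T/D/Stay, h/T/W/Stay.

4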